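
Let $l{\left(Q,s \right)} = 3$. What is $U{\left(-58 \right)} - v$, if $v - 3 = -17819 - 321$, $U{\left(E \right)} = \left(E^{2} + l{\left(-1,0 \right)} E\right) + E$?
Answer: $21269$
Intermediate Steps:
$U{\left(E \right)} = E^{2} + 4 E$ ($U{\left(E \right)} = \left(E^{2} + 3 E\right) + E = E^{2} + 4 E$)
$v = -18137$ ($v = 3 - 18140 = -18137$)
$U{\left(-58 \right)} - v = - 58 \left(4 - 58\right) - -18137 = \left(-58\right) \left(-54\right) + 18137 = 3132 + 18137 = 21269$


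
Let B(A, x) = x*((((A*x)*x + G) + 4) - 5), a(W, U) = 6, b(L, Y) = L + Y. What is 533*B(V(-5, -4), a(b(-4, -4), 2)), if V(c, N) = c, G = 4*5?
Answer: -514878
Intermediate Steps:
G = 20
B(A, x) = x*(19 + A*x²) (B(A, x) = x*((((A*x)*x + 20) + 4) - 5) = x*(((A*x² + 20) + 4) - 5) = x*(((20 + A*x²) + 4) - 5) = x*((24 + A*x²) - 5) = x*(19 + A*x²))
533*B(V(-5, -4), a(b(-4, -4), 2)) = 533*(6*(19 - 5*6²)) = 533*(6*(19 - 5*36)) = 533*(6*(19 - 180)) = 533*(6*(-161)) = 533*(-966) = -514878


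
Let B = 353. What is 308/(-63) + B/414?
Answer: -557/138 ≈ -4.0362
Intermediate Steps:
308/(-63) + B/414 = 308/(-63) + 353/414 = 308*(-1/63) + 353*(1/414) = -44/9 + 353/414 = -557/138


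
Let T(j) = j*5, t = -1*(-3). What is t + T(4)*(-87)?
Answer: -1737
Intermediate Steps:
t = 3
T(j) = 5*j
t + T(4)*(-87) = 3 + (5*4)*(-87) = 3 + 20*(-87) = 3 - 1740 = -1737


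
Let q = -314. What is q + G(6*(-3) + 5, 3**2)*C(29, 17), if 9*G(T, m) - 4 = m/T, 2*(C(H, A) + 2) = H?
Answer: -72401/234 ≈ -309.41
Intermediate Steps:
C(H, A) = -2 + H/2
G(T, m) = 4/9 + m/(9*T) (G(T, m) = 4/9 + (m/T)/9 = 4/9 + m/(9*T))
q + G(6*(-3) + 5, 3**2)*C(29, 17) = -314 + ((3**2 + 4*(6*(-3) + 5))/(9*(6*(-3) + 5)))*(-2 + (1/2)*29) = -314 + ((9 + 4*(-18 + 5))/(9*(-18 + 5)))*(-2 + 29/2) = -314 + ((1/9)*(9 + 4*(-13))/(-13))*(25/2) = -314 + ((1/9)*(-1/13)*(9 - 52))*(25/2) = -314 + ((1/9)*(-1/13)*(-43))*(25/2) = -314 + (43/117)*(25/2) = -314 + 1075/234 = -72401/234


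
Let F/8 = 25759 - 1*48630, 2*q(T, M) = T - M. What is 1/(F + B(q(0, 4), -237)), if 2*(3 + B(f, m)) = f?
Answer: -1/182972 ≈ -5.4653e-6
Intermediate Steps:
q(T, M) = T/2 - M/2 (q(T, M) = (T - M)/2 = T/2 - M/2)
B(f, m) = -3 + f/2
F = -182968 (F = 8*(25759 - 1*48630) = 8*(25759 - 48630) = 8*(-22871) = -182968)
1/(F + B(q(0, 4), -237)) = 1/(-182968 + (-3 + ((1/2)*0 - 1/2*4)/2)) = 1/(-182968 + (-3 + (0 - 2)/2)) = 1/(-182968 + (-3 + (1/2)*(-2))) = 1/(-182968 + (-3 - 1)) = 1/(-182968 - 4) = 1/(-182972) = -1/182972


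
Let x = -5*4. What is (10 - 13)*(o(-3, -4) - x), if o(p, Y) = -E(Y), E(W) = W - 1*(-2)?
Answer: -66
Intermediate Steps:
E(W) = 2 + W (E(W) = W + 2 = 2 + W)
o(p, Y) = -2 - Y (o(p, Y) = -(2 + Y) = -2 - Y)
x = -20
(10 - 13)*(o(-3, -4) - x) = (10 - 13)*((-2 - 1*(-4)) - 1*(-20)) = -3*((-2 + 4) + 20) = -3*(2 + 20) = -3*22 = -66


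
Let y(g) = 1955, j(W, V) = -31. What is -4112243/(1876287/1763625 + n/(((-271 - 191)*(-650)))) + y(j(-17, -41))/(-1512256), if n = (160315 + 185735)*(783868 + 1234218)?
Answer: -65396200604383573345/36955556637868487104 ≈ -1.7696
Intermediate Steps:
n = 698358660300 (n = 346050*2018086 = 698358660300)
-4112243/(1876287/1763625 + n/(((-271 - 191)*(-650)))) + y(j(-17, -41))/(-1512256) = -4112243/(1876287/1763625 + 698358660300/(((-271 - 191)*(-650)))) + 1955/(-1512256) = -4112243/(1876287*(1/1763625) + 698358660300/((-462*(-650)))) + 1955*(-1/1512256) = -4112243/(625429/587875 + 698358660300/300300) - 1955/1512256 = -4112243/(625429/587875 + 698358660300*(1/300300)) - 1955/1512256 = -4112243/(625429/587875 + 332551743/143) - 1955/1512256 = -4112243/195498945352472/84066125 - 1955/1512256 = -4112243*84066125/195498945352472 - 1955/1512256 = -345700334068375/195498945352472 - 1955/1512256 = -65396200604383573345/36955556637868487104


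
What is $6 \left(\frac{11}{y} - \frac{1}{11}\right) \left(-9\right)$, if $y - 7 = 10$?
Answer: $- \frac{5616}{187} \approx -30.032$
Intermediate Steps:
$y = 17$ ($y = 7 + 10 = 17$)
$6 \left(\frac{11}{y} - \frac{1}{11}\right) \left(-9\right) = 6 \left(\frac{11}{17} - \frac{1}{11}\right) \left(-9\right) = 6 \cdot \frac{104}{187} \left(-9\right) = \frac{624}{187} \left(-9\right) = - \frac{5616}{187}$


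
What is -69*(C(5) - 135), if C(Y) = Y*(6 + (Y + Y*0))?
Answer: 5520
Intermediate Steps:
C(Y) = Y*(6 + Y) (C(Y) = Y*(6 + (Y + 0)) = Y*(6 + Y))
-69*(C(5) - 135) = -69*(5*(6 + 5) - 135) = -69*(5*11 - 135) = -69*(55 - 135) = -69*(-80) = 5520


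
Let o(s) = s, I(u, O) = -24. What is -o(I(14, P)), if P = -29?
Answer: 24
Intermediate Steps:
-o(I(14, P)) = -1*(-24) = 24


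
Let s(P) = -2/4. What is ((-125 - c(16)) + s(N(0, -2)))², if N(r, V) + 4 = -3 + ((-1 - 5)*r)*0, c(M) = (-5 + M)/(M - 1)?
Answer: 14341369/900 ≈ 15935.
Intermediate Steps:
c(M) = (-5 + M)/(-1 + M)
N(r, V) = -7 (N(r, V) = -4 + (-3 + ((-1 - 5)*r)*0) = -4 + (-3 - 6*r*0) = -4 + (-3 + 0) = -4 - 3 = -7)
s(P) = -½ (s(P) = -2*¼ = -½)
((-125 - c(16)) + s(N(0, -2)))² = ((-125 - (-5 + 16)/(-1 + 16)) - ½)² = ((-125 - 11/15) - ½)² = (-1886/15 - ½)² = (-3787/30)² = 14341369/900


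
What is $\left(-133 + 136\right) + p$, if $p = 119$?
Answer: $122$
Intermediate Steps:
$\left(-133 + 136\right) + p = \left(-133 + 136\right) + 119 = 3 + 119 = 122$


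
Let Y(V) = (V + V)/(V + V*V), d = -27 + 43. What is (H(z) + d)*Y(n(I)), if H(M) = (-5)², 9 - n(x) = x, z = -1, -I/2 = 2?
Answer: 41/7 ≈ 5.8571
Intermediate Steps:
I = -4 (I = -2*2 = -4)
d = 16
n(x) = 9 - x
H(M) = 25
Y(V) = 2*V/(V + V²) (Y(V) = (2*V)/(V + V²) = 2*V/(V + V²))
(H(z) + d)*Y(n(I)) = (25 + 16)*(2/(1 + (9 - 1*(-4)))) = 41*(2/(1 + (9 + 4))) = 41*(2/(1 + 13)) = 41*(2/14) = 41*(2*(1/14)) = 41*(⅐) = 41/7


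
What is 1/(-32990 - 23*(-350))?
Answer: -1/24940 ≈ -4.0096e-5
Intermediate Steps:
1/(-32990 - 23*(-350)) = 1/(-32990 + 8050) = 1/(-24940) = -1/24940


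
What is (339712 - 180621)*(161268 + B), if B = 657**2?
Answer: 94327758447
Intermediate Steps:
B = 431649
(339712 - 180621)*(161268 + B) = (339712 - 180621)*(161268 + 431649) = 159091*592917 = 94327758447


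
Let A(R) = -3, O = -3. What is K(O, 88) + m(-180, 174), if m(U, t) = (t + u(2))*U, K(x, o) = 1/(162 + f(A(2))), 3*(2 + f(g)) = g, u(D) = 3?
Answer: -5065739/159 ≈ -31860.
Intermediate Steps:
f(g) = -2 + g/3
K(x, o) = 1/159 (K(x, o) = 1/(162 + (-2 + (1/3)*(-3))) = 1/(162 + (-2 - 1)) = 1/(162 - 3) = 1/159)
m(U, t) = U*(3 + t) (m(U, t) = (t + 3)*U = (3 + t)*U = U*(3 + t))
K(O, 88) + m(-180, 174) = 1/159 - 180*(3 + 174) = 1/159 - 180*177 = 1/159 - 31860 = -5065739/159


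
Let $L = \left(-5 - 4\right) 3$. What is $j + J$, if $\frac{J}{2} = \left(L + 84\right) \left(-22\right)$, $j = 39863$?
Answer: $37355$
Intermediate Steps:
$L = -27$ ($L = \left(-9\right) 3 = -27$)
$J = -2508$ ($J = 2 \left(-27 + 84\right) \left(-22\right) = 2 \cdot 57 \left(-22\right) = 2 \left(-1254\right) = -2508$)
$j + J = 39863 - 2508 = 37355$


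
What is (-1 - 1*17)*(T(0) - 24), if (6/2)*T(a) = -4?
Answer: 456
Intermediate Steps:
T(a) = -4/3 (T(a) = (1/3)*(-4) = -4/3)
(-1 - 1*17)*(T(0) - 24) = (-1 - 1*17)*(-4/3 - 24) = (-1 - 17)*(-76/3) = -18*(-76/3) = 456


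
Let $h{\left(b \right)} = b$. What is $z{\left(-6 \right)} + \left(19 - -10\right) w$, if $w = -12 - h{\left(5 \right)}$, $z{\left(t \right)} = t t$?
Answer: $-457$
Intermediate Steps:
$z{\left(t \right)} = t^{2}$
$w = -17$ ($w = -12 - 5 = -17$)
$z{\left(-6 \right)} + \left(19 - -10\right) w = \left(-6\right)^{2} + \left(19 - -10\right) \left(-17\right) = 36 + \left(19 + 10\right) \left(-17\right) = 36 + 29 \left(-17\right) = 36 - 493 = -457$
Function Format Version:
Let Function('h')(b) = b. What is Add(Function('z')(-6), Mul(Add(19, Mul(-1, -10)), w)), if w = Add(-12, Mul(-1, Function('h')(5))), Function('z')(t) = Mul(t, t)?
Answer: -457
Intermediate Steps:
Function('z')(t) = Pow(t, 2)
w = -17 (w = Add(-12, Mul(-1, 5)) = Add(-12, -5) = -17)
Add(Function('z')(-6), Mul(Add(19, Mul(-1, -10)), w)) = Add(Pow(-6, 2), Mul(Add(19, Mul(-1, -10)), -17)) = Add(36, Mul(Add(19, 10), -17)) = Add(36, Mul(29, -17)) = Add(36, -493) = -457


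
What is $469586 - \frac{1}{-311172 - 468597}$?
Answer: $\frac{366168605635}{779769} \approx 4.6959 \cdot 10^{5}$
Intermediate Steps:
$469586 - \frac{1}{-311172 - 468597} = 469586 - \frac{1}{-779769} = 469586 - - \frac{1}{779769} = 469586 + \frac{1}{779769} = \frac{366168605635}{779769}$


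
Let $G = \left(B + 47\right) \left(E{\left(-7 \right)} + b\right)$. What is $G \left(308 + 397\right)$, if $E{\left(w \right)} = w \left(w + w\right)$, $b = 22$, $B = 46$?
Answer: $7867800$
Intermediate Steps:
$E{\left(w \right)} = 2 w^{2}$ ($E{\left(w \right)} = w 2 w = 2 w^{2}$)
$G = 11160$ ($G = \left(46 + 47\right) \left(2 \left(-7\right)^{2} + 22\right) = 93 \left(2 \cdot 49 + 22\right) = 93 \left(98 + 22\right) = 93 \cdot 120 = 11160$)
$G \left(308 + 397\right) = 11160 \left(308 + 397\right) = 11160 \cdot 705 = 7867800$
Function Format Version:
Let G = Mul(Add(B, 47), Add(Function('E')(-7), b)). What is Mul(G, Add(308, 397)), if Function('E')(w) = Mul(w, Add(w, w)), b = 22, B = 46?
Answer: 7867800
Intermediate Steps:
Function('E')(w) = Mul(2, Pow(w, 2)) (Function('E')(w) = Mul(w, Mul(2, w)) = Mul(2, Pow(w, 2)))
G = 11160 (G = Mul(Add(46, 47), Add(Mul(2, Pow(-7, 2)), 22)) = Mul(93, Add(Mul(2, 49), 22)) = Mul(93, Add(98, 22)) = Mul(93, 120) = 11160)
Mul(G, Add(308, 397)) = Mul(11160, Add(308, 397)) = Mul(11160, 705) = 7867800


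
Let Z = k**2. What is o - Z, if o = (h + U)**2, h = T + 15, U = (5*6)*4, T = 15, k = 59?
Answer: 19019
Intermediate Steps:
Z = 3481 (Z = 59**2 = 3481)
U = 120 (U = 30*4 = 120)
h = 30 (h = 15 + 15 = 30)
o = 22500 (o = (30 + 120)**2 = 150**2 = 22500)
o - Z = 22500 - 1*3481 = 22500 - 3481 = 19019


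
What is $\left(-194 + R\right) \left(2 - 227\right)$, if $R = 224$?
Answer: $-6750$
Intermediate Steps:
$\left(-194 + R\right) \left(2 - 227\right) = \left(-194 + 224\right) \left(2 - 227\right) = 30 \left(-225\right) = -6750$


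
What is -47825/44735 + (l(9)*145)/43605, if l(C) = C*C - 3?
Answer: -21059417/26008929 ≈ -0.80970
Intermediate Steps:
l(C) = -3 + C**2 (l(C) = C**2 - 3 = -3 + C**2)
-47825/44735 + (l(9)*145)/43605 = -47825/44735 + ((-3 + 9**2)*145)/43605 = -47825*1/44735 + ((-3 + 81)*145)*(1/43605) = -9565/8947 + (78*145)*(1/43605) = -9565/8947 + 11310*(1/43605) = -9565/8947 + 754/2907 = -21059417/26008929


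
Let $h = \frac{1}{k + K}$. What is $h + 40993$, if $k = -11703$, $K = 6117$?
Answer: $\frac{228986897}{5586} \approx 40993.0$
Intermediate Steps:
$h = - \frac{1}{5586}$ ($h = \frac{1}{-11703 + 6117} = \frac{1}{-5586} = - \frac{1}{5586} \approx -0.00017902$)
$h + 40993 = - \frac{1}{5586} + 40993 = \frac{228986897}{5586}$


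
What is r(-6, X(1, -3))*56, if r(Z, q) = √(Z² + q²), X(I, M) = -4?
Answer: 112*√13 ≈ 403.82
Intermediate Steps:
r(-6, X(1, -3))*56 = √((-6)² + (-4)²)*56 = √(36 + 16)*56 = √52*56 = (2*√13)*56 = 112*√13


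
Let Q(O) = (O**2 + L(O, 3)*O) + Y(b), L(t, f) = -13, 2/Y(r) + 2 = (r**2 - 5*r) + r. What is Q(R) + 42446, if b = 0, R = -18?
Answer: 43003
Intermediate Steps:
Y(r) = 2/(-2 + r**2 - 4*r) (Y(r) = 2/(-2 + ((r**2 - 5*r) + r)) = 2/(-2 + (r**2 - 4*r)) = 2/(-2 + r**2 - 4*r))
Q(O) = -1 + O**2 - 13*O (Q(O) = (O**2 - 13*O) + 2/(-2 + 0**2 - 4*0) = (O**2 - 13*O) + 2/(-2 + 0 + 0) = (O**2 - 13*O) + 2/(-2) = (O**2 - 13*O) + 2*(-1/2) = (O**2 - 13*O) - 1 = -1 + O**2 - 13*O)
Q(R) + 42446 = (-1 + (-18)**2 - 13*(-18)) + 42446 = (-1 + 324 + 234) + 42446 = 557 + 42446 = 43003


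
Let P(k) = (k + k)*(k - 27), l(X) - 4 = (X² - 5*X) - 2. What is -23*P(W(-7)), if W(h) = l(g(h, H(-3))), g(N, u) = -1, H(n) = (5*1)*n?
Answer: 6992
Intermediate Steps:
H(n) = 5*n
l(X) = 2 + X² - 5*X (l(X) = 4 + ((X² - 5*X) - 2) = 4 + (-2 + X² - 5*X) = 2 + X² - 5*X)
W(h) = 8 (W(h) = 2 + (-1)² - 5*(-1) = 2 + 1 + 5 = 8)
P(k) = 2*k*(-27 + k) (P(k) = (2*k)*(-27 + k) = 2*k*(-27 + k))
-23*P(W(-7)) = -46*8*(-27 + 8) = -46*8*(-19) = -23*(-304) = 6992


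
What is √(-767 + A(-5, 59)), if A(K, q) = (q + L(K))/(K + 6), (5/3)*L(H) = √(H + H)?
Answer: √(-17700 + 15*I*√10)/5 ≈ 0.035654 + 26.608*I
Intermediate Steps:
L(H) = 3*√2*√H/5 (L(H) = 3*√(H + H)/5 = 3*√(2*H)/5 = 3*(√2*√H)/5 = 3*√2*√H/5)
A(K, q) = (q + 3*√2*√K/5)/(6 + K) (A(K, q) = (q + 3*√2*√K/5)/(K + 6) = (q + 3*√2*√K/5)/(6 + K))
√(-767 + A(-5, 59)) = √(-767 + (59 + 3*√2*√(-5)/5)/(6 - 5)) = √(-767 + (59 + 3*√2*(I*√5)/5)/1) = √(-767 + 1*(59 + 3*I*√10/5)) = √(-767 + (59 + 3*I*√10/5)) = √(-708 + 3*I*√10/5)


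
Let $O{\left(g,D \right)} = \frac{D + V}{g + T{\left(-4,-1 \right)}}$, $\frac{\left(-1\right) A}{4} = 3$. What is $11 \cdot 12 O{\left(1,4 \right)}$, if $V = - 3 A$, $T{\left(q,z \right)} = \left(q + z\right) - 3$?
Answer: $- \frac{5280}{7} \approx -754.29$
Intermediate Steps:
$A = -12$ ($A = \left(-4\right) 3 = -12$)
$T{\left(q,z \right)} = -3 + q + z$
$V = 36$ ($V = \left(-3\right) \left(-12\right) = 36$)
$O{\left(g,D \right)} = \frac{36 + D}{-8 + g}$ ($O{\left(g,D \right)} = \frac{D + 36}{g - 8} = \frac{36 + D}{g - 8} = \frac{36 + D}{-8 + g}$)
$11 \cdot 12 O{\left(1,4 \right)} = 11 \cdot 12 \frac{36 + 4}{-8 + 1} = 132 \frac{1}{-7} \cdot 40 = 132 \left(\left(- \frac{1}{7}\right) 40\right) = 132 \left(- \frac{40}{7}\right) = - \frac{5280}{7}$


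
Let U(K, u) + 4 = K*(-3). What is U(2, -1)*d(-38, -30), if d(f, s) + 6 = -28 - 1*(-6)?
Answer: 280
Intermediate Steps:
U(K, u) = -4 - 3*K (U(K, u) = -4 + K*(-3) = -4 - 3*K)
d(f, s) = -28 (d(f, s) = -6 + (-28 - 1*(-6)) = -6 + (-28 + 6) = -6 - 22 = -28)
U(2, -1)*d(-38, -30) = (-4 - 3*2)*(-28) = (-4 - 6)*(-28) = -10*(-28) = 280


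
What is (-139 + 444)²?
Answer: 93025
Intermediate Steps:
(-139 + 444)² = 305² = 93025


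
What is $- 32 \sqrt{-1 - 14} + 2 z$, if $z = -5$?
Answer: $-10 - 32 i \sqrt{15} \approx -10.0 - 123.94 i$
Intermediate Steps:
$- 32 \sqrt{-1 - 14} + 2 z = - 32 \sqrt{-1 - 14} + 2 \left(-5\right) = - 32 \sqrt{-15} - 10 = - 32 i \sqrt{15} - 10 = -10 - 32 i \sqrt{15}$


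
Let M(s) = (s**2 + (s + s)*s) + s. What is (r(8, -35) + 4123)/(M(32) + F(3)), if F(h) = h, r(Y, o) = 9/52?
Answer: 214405/161564 ≈ 1.3271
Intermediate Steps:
r(Y, o) = 9/52 (r(Y, o) = 9*(1/52) = 9/52)
M(s) = s + 3*s**2 (M(s) = (s**2 + (2*s)*s) + s = (s**2 + 2*s**2) + s = 3*s**2 + s = s + 3*s**2)
(r(8, -35) + 4123)/(M(32) + F(3)) = (9/52 + 4123)/(32*(1 + 3*32) + 3) = 214405/(52*(32*(1 + 96) + 3)) = 214405/(52*(32*97 + 3)) = 214405/(52*(3104 + 3)) = (214405/52)/3107 = (214405/52)*(1/3107) = 214405/161564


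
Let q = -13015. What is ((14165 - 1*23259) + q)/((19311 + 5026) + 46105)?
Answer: -22109/70442 ≈ -0.31386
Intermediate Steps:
((14165 - 1*23259) + q)/((19311 + 5026) + 46105) = ((14165 - 1*23259) - 13015)/((19311 + 5026) + 46105) = ((14165 - 23259) - 13015)/(24337 + 46105) = (-9094 - 13015)/70442 = -22109*1/70442 = -22109/70442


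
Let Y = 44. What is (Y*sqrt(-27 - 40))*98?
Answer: 4312*I*sqrt(67) ≈ 35295.0*I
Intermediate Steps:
(Y*sqrt(-27 - 40))*98 = (44*sqrt(-27 - 40))*98 = (44*sqrt(-67))*98 = (44*(I*sqrt(67)))*98 = (44*I*sqrt(67))*98 = 4312*I*sqrt(67)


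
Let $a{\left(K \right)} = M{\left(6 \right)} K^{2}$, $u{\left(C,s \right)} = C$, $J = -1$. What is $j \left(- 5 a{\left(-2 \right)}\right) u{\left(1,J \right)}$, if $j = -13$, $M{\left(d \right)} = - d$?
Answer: $-1560$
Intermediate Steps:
$a{\left(K \right)} = - 6 K^{2}$ ($a{\left(K \right)} = \left(-1\right) 6 K^{2} = - 6 K^{2}$)
$j \left(- 5 a{\left(-2 \right)}\right) u{\left(1,J \right)} = - 13 \left(- 5 \left(- 6 \left(-2\right)^{2}\right)\right) 1 = - 13 \left(- 5 \left(\left(-6\right) 4\right)\right) 1 = - 13 \left(\left(-5\right) \left(-24\right)\right) 1 = \left(-13\right) 120 \cdot 1 = \left(-1560\right) 1 = -1560$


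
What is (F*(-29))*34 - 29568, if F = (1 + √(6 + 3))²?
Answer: -45344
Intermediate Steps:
F = 16 (F = (1 + √9)² = (1 + 3)² = 4² = 16)
(F*(-29))*34 - 29568 = (16*(-29))*34 - 29568 = -464*34 - 29568 = -15776 - 29568 = -45344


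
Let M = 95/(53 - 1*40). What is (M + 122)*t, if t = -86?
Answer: -144566/13 ≈ -11120.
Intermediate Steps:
M = 95/13 (M = 95/(53 - 40) = 95/13 ≈ 7.3077)
(M + 122)*t = (95/13 + 122)*(-86) = (1681/13)*(-86) = -144566/13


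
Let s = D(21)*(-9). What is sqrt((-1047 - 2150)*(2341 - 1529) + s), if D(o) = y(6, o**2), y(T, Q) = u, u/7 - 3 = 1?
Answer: 14*I*sqrt(13246) ≈ 1611.3*I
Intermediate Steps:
u = 28 (u = 21 + 7*1 = 21 + 7 = 28)
y(T, Q) = 28
D(o) = 28
s = -252 (s = 28*(-9) = -252)
sqrt((-1047 - 2150)*(2341 - 1529) + s) = sqrt((-1047 - 2150)*(2341 - 1529) - 252) = sqrt(-3197*812 - 252) = sqrt(-2595964 - 252) = sqrt(-2596216) = 14*I*sqrt(13246)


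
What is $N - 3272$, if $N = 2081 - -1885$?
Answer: $694$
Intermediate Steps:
$N = 3966$ ($N = 2081 + 1885 = 3966$)
$N - 3272 = 3966 - 3272 = 694$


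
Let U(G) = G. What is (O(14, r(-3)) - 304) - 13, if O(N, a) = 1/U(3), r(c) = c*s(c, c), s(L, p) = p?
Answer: -950/3 ≈ -316.67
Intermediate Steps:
r(c) = c**2 (r(c) = c*c = c**2)
O(N, a) = 1/3
(O(14, r(-3)) - 304) - 13 = (1/3 - 304) - 13 = -911/3 - 13 = -950/3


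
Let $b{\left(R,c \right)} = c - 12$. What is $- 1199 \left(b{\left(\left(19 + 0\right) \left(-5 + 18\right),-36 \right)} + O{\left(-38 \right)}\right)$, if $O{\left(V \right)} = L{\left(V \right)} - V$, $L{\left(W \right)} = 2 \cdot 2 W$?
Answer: $194238$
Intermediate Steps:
$b{\left(R,c \right)} = -12 + c$
$L{\left(W \right)} = 4 W$
$O{\left(V \right)} = 3 V$ ($O{\left(V \right)} = 4 V - V = 3 V$)
$- 1199 \left(b{\left(\left(19 + 0\right) \left(-5 + 18\right),-36 \right)} + O{\left(-38 \right)}\right) = - 1199 \left(\left(-12 - 36\right) + 3 \left(-38\right)\right) = - 1199 \left(-48 - 114\right) = \left(-1199\right) \left(-162\right) = 194238$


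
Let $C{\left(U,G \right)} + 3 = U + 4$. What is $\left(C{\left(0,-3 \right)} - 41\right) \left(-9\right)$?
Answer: $360$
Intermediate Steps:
$C{\left(U,G \right)} = 1 + U$ ($C{\left(U,G \right)} = -3 + \left(U + 4\right) = -3 + \left(4 + U\right) = 1 + U$)
$\left(C{\left(0,-3 \right)} - 41\right) \left(-9\right) = \left(\left(1 + 0\right) - 41\right) \left(-9\right) = \left(1 - 41\right) \left(-9\right) = \left(-40\right) \left(-9\right) = 360$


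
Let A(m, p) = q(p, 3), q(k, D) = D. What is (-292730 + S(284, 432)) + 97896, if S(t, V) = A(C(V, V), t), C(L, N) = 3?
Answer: -194831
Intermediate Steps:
A(m, p) = 3
S(t, V) = 3
(-292730 + S(284, 432)) + 97896 = (-292730 + 3) + 97896 = -292727 + 97896 = -194831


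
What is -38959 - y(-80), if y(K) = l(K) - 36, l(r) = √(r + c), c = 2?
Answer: -38923 - I*√78 ≈ -38923.0 - 8.8318*I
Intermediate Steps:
l(r) = √(2 + r) (l(r) = √(r + 2) = √(2 + r))
y(K) = -36 + √(2 + K) (y(K) = √(2 + K) - 36 = -36 + √(2 + K))
-38959 - y(-80) = -38959 - (-36 + √(2 - 80)) = -38959 - (-36 + √(-78)) = -38959 - (-36 + I*√78) = -38959 + (36 - I*√78) = -38923 - I*√78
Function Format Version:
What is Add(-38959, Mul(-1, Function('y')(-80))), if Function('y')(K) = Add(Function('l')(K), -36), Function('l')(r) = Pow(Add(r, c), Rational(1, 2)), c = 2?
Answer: Add(-38923, Mul(-1, I, Pow(78, Rational(1, 2)))) ≈ Add(-38923., Mul(-8.8318, I))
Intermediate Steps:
Function('l')(r) = Pow(Add(2, r), Rational(1, 2)) (Function('l')(r) = Pow(Add(r, 2), Rational(1, 2)) = Pow(Add(2, r), Rational(1, 2)))
Function('y')(K) = Add(-36, Pow(Add(2, K), Rational(1, 2))) (Function('y')(K) = Add(Pow(Add(2, K), Rational(1, 2)), -36) = Add(-36, Pow(Add(2, K), Rational(1, 2))))
Add(-38959, Mul(-1, Function('y')(-80))) = Add(-38959, Mul(-1, Add(-36, Pow(Add(2, -80), Rational(1, 2))))) = Add(-38959, Mul(-1, Add(-36, Pow(-78, Rational(1, 2))))) = Add(-38959, Mul(-1, Add(-36, Mul(I, Pow(78, Rational(1, 2)))))) = Add(-38959, Add(36, Mul(-1, I, Pow(78, Rational(1, 2))))) = Add(-38923, Mul(-1, I, Pow(78, Rational(1, 2))))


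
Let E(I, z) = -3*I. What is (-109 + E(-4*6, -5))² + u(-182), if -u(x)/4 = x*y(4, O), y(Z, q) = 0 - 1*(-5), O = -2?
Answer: 5009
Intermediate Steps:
y(Z, q) = 5 (y(Z, q) = 0 + 5 = 5)
u(x) = -20*x (u(x) = -4*x*5 = -20*x)
(-109 + E(-4*6, -5))² + u(-182) = (-109 - (-12)*6)² - 20*(-182) = (-109 - 3*(-24))² + 3640 = (-109 + 72)² + 3640 = (-37)² + 3640 = 1369 + 3640 = 5009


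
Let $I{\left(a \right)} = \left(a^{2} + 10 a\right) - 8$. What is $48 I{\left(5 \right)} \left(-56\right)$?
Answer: $-180096$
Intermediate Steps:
$I{\left(a \right)} = -8 + a^{2} + 10 a$
$48 I{\left(5 \right)} \left(-56\right) = 48 \left(-8 + 5^{2} + 10 \cdot 5\right) \left(-56\right) = 48 \left(-8 + 25 + 50\right) \left(-56\right) = 48 \cdot 67 \left(-56\right) = 3216 \left(-56\right) = -180096$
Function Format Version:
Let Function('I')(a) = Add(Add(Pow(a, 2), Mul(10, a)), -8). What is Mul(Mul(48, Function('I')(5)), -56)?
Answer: -180096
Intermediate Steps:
Function('I')(a) = Add(-8, Pow(a, 2), Mul(10, a))
Mul(Mul(48, Function('I')(5)), -56) = Mul(Mul(48, Add(-8, Pow(5, 2), Mul(10, 5))), -56) = Mul(Mul(48, Add(-8, 25, 50)), -56) = Mul(Mul(48, 67), -56) = Mul(3216, -56) = -180096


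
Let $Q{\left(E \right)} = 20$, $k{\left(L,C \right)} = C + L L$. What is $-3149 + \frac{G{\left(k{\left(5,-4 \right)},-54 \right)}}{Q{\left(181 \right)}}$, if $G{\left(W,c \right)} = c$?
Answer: $- \frac{31517}{10} \approx -3151.7$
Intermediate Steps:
$k{\left(L,C \right)} = C + L^{2}$
$-3149 + \frac{G{\left(k{\left(5,-4 \right)},-54 \right)}}{Q{\left(181 \right)}} = -3149 - \frac{54}{20} = -3149 - \frac{27}{10} = - \frac{31517}{10}$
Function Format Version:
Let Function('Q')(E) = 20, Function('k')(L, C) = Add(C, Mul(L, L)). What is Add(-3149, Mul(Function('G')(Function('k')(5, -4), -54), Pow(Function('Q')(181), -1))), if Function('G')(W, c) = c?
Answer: Rational(-31517, 10) ≈ -3151.7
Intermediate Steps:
Function('k')(L, C) = Add(C, Pow(L, 2))
Add(-3149, Mul(Function('G')(Function('k')(5, -4), -54), Pow(Function('Q')(181), -1))) = Add(-3149, Mul(-54, Pow(20, -1))) = Add(-3149, Mul(-54, Rational(1, 20))) = Add(-3149, Rational(-27, 10)) = Rational(-31517, 10)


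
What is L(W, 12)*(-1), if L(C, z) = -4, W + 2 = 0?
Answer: 4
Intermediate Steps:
W = -2 (W = -2 + 0 = -2)
L(W, 12)*(-1) = -4*(-1) = 4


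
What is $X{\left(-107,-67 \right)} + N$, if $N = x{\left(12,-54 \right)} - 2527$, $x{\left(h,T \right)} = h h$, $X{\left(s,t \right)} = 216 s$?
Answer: $-25495$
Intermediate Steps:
$x{\left(h,T \right)} = h^{2}$
$N = -2383$ ($N = 12^{2} - 2527 = 144 - 2527 = -2383$)
$X{\left(-107,-67 \right)} + N = 216 \left(-107\right) - 2383 = -23112 - 2383 = -25495$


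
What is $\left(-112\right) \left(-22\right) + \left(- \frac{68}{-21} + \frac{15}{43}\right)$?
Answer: $\frac{2228231}{903} \approx 2467.6$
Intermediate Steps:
$\left(-112\right) \left(-22\right) + \left(- \frac{68}{-21} + \frac{15}{43}\right) = 2464 + \left(\left(-68\right) \left(- \frac{1}{21}\right) + 15 \cdot \frac{1}{43}\right) = 2464 + \left(\frac{68}{21} + \frac{15}{43}\right) = 2464 + \frac{3239}{903} = \frac{2228231}{903}$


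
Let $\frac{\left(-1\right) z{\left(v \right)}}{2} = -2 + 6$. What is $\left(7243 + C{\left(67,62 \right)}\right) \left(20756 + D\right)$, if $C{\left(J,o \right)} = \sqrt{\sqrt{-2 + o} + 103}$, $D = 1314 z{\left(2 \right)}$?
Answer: $74197292 + 10244 \sqrt{103 + 2 \sqrt{15}} \approx 7.4305 \cdot 10^{7}$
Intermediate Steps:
$z{\left(v \right)} = -8$ ($z{\left(v \right)} = - 2 \left(-2 + 6\right) = \left(-2\right) 4 = -8$)
$D = -10512$ ($D = 1314 \left(-8\right) = -10512$)
$C{\left(J,o \right)} = \sqrt{103 + \sqrt{-2 + o}}$
$\left(7243 + C{\left(67,62 \right)}\right) \left(20756 + D\right) = \left(7243 + \sqrt{103 + \sqrt{-2 + 62}}\right) \left(20756 - 10512\right) = \left(7243 + \sqrt{103 + \sqrt{60}}\right) 10244 = \left(7243 + \sqrt{103 + 2 \sqrt{15}}\right) 10244 = 74197292 + 10244 \sqrt{103 + 2 \sqrt{15}}$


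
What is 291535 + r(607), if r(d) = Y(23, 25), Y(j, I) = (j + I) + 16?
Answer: 291599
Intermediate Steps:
Y(j, I) = 16 + I + j (Y(j, I) = (I + j) + 16 = 16 + I + j)
r(d) = 64 (r(d) = 16 + 25 + 23 = 64)
291535 + r(607) = 291535 + 64 = 291599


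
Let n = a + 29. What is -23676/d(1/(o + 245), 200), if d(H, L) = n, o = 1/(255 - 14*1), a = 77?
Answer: -11838/53 ≈ -223.36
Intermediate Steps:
o = 1/241 (o = 1/(255 - 14) = 1/241 ≈ 0.0041494)
n = 106 (n = 77 + 29 = 106)
d(H, L) = 106
-23676/d(1/(o + 245), 200) = -23676/106 = -23676*1/106 = -11838/53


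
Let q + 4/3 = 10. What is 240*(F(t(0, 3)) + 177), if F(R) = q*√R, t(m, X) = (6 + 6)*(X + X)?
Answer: 42480 + 12480*√2 ≈ 60129.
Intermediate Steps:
q = 26/3 (q = -4/3 + 10 = 26/3 ≈ 8.6667)
t(m, X) = 24*X (t(m, X) = 12*(2*X) = 24*X)
F(R) = 26*√R/3
240*(F(t(0, 3)) + 177) = 240*(26*√(24*3)/3 + 177) = 240*(26*√72/3 + 177) = 240*(26*(6*√2)/3 + 177) = 240*(52*√2 + 177) = 240*(177 + 52*√2) = 42480 + 12480*√2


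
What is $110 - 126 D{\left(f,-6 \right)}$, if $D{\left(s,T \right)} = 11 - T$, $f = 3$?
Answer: $-2032$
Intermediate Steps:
$110 - 126 D{\left(f,-6 \right)} = 110 - 126 \left(11 - -6\right) = 110 - 126 \left(11 + 6\right) = 110 - 2142 = -2032$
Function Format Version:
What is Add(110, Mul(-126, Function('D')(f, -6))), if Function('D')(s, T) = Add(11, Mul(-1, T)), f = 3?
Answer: -2032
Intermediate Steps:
Add(110, Mul(-126, Function('D')(f, -6))) = Add(110, Mul(-126, Add(11, Mul(-1, -6)))) = Add(110, Mul(-126, Add(11, 6))) = Add(110, Mul(-126, 17)) = Add(110, -2142) = -2032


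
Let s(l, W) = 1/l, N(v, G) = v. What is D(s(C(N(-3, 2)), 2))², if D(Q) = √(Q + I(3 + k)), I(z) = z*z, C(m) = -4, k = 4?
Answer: 195/4 ≈ 48.750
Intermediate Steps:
I(z) = z²
D(Q) = √(49 + Q) (D(Q) = √(Q + (3 + 4)²) = √(Q + 7²) = √(Q + 49) = √(49 + Q))
D(s(C(N(-3, 2)), 2))² = (√(49 + 1/(-4)))² = (√(49 - ¼))² = (√(195/4))² = (√195/2)² = 195/4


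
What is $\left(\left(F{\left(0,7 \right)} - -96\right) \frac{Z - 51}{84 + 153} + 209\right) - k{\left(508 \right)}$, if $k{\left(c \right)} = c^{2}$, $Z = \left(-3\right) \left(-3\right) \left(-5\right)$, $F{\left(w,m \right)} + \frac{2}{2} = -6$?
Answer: $- \frac{20373393}{79} \approx -2.5789 \cdot 10^{5}$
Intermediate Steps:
$F{\left(w,m \right)} = -7$ ($F{\left(w,m \right)} = -1 - 6 = -7$)
$Z = -45$ ($Z = 9 \left(-5\right) = -45$)
$\left(\left(F{\left(0,7 \right)} - -96\right) \frac{Z - 51}{84 + 153} + 209\right) - k{\left(508 \right)} = \left(\left(-7 - -96\right) \frac{-45 - 51}{84 + 153} + 209\right) - 508^{2} = \left(\left(-7 + 96\right) \left(- \frac{96}{237}\right) + 209\right) - 258064 = \left(89 \left(\left(-96\right) \frac{1}{237}\right) + 209\right) - 258064 = \left(89 \left(- \frac{32}{79}\right) + 209\right) - 258064 = \left(- \frac{2848}{79} + 209\right) - 258064 = \frac{13663}{79} - 258064 = - \frac{20373393}{79}$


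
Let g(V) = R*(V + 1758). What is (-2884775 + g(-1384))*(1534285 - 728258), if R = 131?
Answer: -2285716052087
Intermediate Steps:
g(V) = 230298 + 131*V (g(V) = 131*(V + 1758) = 131*(1758 + V) = 230298 + 131*V)
(-2884775 + g(-1384))*(1534285 - 728258) = (-2884775 + (230298 + 131*(-1384)))*(1534285 - 728258) = (-2884775 + (230298 - 181304))*806027 = (-2884775 + 48994)*806027 = -2835781*806027 = -2285716052087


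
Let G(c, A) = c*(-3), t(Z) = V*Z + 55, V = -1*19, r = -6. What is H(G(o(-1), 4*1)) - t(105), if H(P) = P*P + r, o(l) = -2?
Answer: 1970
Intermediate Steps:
V = -19
t(Z) = 55 - 19*Z (t(Z) = -19*Z + 55 = 55 - 19*Z)
G(c, A) = -3*c
H(P) = -6 + P**2 (H(P) = P*P - 6 = P**2 - 6 = -6 + P**2)
H(G(o(-1), 4*1)) - t(105) = (-6 + (-3*(-2))**2) - (55 - 19*105) = (-6 + 6**2) - (55 - 1995) = (-6 + 36) - 1*(-1940) = 30 + 1940 = 1970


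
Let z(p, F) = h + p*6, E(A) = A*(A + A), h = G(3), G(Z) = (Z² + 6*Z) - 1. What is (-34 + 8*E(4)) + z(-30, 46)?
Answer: 68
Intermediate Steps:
G(Z) = -1 + Z² + 6*Z
h = 26 (h = -1 + 3² + 6*3 = -1 + 9 + 18 = 26)
E(A) = 2*A² (E(A) = A*(2*A) = 2*A²)
z(p, F) = 26 + 6*p (z(p, F) = 26 + p*6 = 26 + 6*p)
(-34 + 8*E(4)) + z(-30, 46) = (-34 + 8*(2*4²)) + (26 + 6*(-30)) = (-34 + 8*(2*16)) + (26 - 180) = (-34 + 8*32) - 154 = (-34 + 256) - 154 = 222 - 154 = 68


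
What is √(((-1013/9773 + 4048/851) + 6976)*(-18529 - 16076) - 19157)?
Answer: 4*I*√1974279395569869317/361601 ≈ 15543.0*I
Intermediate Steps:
√(((-1013/9773 + 4048/851) + 6976)*(-18529 - 16076) - 19157) = √(((-1013*1/9773 + 4048*(1/851)) + 6976)*(-34605) - 19157) = √(((-1013/9773 + 176/37) + 6976)*(-34605) - 19157) = √((1682567/361601 + 6976)*(-34605) - 19157) = √((2524211143/361601)*(-34605) - 19157) = √(-87350326603515/361601 - 19157) = √(-87357253793872/361601) = 4*I*√1974279395569869317/361601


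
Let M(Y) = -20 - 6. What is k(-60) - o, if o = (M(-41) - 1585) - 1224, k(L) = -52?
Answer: 2783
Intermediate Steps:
M(Y) = -26
o = -2835 (o = (-26 - 1585) - 1224 = -1611 - 1224 = -2835)
k(-60) - o = -52 - 1*(-2835) = -52 + 2835 = 2783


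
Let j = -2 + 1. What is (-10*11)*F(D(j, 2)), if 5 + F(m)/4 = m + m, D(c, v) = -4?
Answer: 5720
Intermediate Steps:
j = -1
F(m) = -20 + 8*m (F(m) = -20 + 4*(m + m) = -20 + 4*(2*m) = -20 + 8*m)
(-10*11)*F(D(j, 2)) = (-10*11)*(-20 + 8*(-4)) = -110*(-20 - 32) = -110*(-52) = 5720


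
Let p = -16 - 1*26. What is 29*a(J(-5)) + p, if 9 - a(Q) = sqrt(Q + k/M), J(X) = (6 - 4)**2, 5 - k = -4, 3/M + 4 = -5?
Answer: 219 - 29*I*sqrt(23) ≈ 219.0 - 139.08*I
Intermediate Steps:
M = -1/3 (M = 3/(-4 - 5) = 3/(-9) = 3*(-1/9) = -1/3 ≈ -0.33333)
p = -42 (p = -16 - 26 = -42)
k = 9 (k = 5 - 1*(-4) = 5 + 4 = 9)
J(X) = 4 (J(X) = 2**2 = 4)
a(Q) = 9 - sqrt(-27 + Q) (a(Q) = 9 - sqrt(Q + 9/(-1/3)) = 9 - sqrt(Q + 9*(-3)) = 9 - sqrt(Q - 27) = 9 - sqrt(-27 + Q))
29*a(J(-5)) + p = 29*(9 - sqrt(-27 + 4)) - 42 = 29*(9 - sqrt(-23)) - 42 = 29*(9 - I*sqrt(23)) - 42 = (261 - 29*I*sqrt(23)) - 42 = 219 - 29*I*sqrt(23)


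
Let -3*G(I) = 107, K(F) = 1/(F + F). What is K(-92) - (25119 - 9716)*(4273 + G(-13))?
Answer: -36027740227/552 ≈ -6.5268e+7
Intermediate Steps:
K(F) = 1/(2*F)
G(I) = -107/3 (G(I) = -⅓*107 = -107/3)
K(-92) - (25119 - 9716)*(4273 + G(-13)) = (½)/(-92) - (25119 - 9716)*(4273 - 107/3) = (½)*(-1/92) - 15403*12712/3 = -1/184 - 1*195802936/3 = -1/184 - 195802936/3 = -36027740227/552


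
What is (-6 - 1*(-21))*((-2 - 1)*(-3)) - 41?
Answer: 94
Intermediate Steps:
(-6 - 1*(-21))*((-2 - 1)*(-3)) - 41 = (-6 + 21)*(-3*(-3)) - 41 = 15*9 - 41 = 135 - 41 = 94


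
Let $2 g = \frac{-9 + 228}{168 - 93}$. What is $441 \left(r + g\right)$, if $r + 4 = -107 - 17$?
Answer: $- \frac{2790207}{50} \approx -55804.0$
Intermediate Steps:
$g = \frac{73}{50}$ ($g = \frac{\left(-9 + 228\right) \frac{1}{168 - 93}}{2} = \frac{219 \cdot \frac{1}{75}}{2} = \frac{1}{2} \cdot \frac{73}{25} = \frac{73}{50} \approx 1.46$)
$r = -128$ ($r = -4 - 124 = -128$)
$441 \left(r + g\right) = 441 \left(-128 + \frac{73}{50}\right) = 441 \left(- \frac{6327}{50}\right) = - \frac{2790207}{50}$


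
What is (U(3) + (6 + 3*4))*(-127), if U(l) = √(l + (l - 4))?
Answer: -2286 - 127*√2 ≈ -2465.6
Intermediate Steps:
U(l) = √(-4 + 2*l) (U(l) = √(l + (-4 + l)) = √(-4 + 2*l))
(U(3) + (6 + 3*4))*(-127) = (√(-4 + 2*3) + (6 + 3*4))*(-127) = (√(-4 + 6) + (6 + 12))*(-127) = (√2 + 18)*(-127) = (18 + √2)*(-127) = -2286 - 127*√2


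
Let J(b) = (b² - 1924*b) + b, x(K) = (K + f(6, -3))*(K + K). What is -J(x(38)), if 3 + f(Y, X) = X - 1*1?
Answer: -1020148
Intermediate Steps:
f(Y, X) = -4 + X (f(Y, X) = -3 + (X - 1*1) = -3 + (X - 1) = -3 + (-1 + X) = -4 + X)
x(K) = 2*K*(-7 + K) (x(K) = (K + (-4 - 3))*(K + K) = (K - 7)*(2*K) = (-7 + K)*(2*K) = 2*K*(-7 + K))
J(b) = b² - 1923*b
-J(x(38)) = -2*38*(-7 + 38)*(-1923 + 2*38*(-7 + 38)) = -2*38*31*(-1923 + 2*38*31) = -2356*(-1923 + 2356) = -2356*433 = -1*1020148 = -1020148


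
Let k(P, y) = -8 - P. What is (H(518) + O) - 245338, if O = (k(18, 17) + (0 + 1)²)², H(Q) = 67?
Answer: -244646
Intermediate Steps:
O = 625 (O = ((-8 - 1*18) + (0 + 1)²)² = ((-8 - 18) + 1²)² = (-26 + 1)² = (-25)² = 625)
(H(518) + O) - 245338 = (67 + 625) - 245338 = 692 - 245338 = -244646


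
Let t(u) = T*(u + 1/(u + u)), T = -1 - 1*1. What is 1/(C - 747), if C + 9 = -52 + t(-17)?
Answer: -17/13157 ≈ -0.0012921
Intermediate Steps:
T = -2 (T = -1 - 1 = -2)
t(u) = -1/u - 2*u (t(u) = -2*(u + 1/(u + u)) = -2*(u + 1/(2*u)) = -1/u - 2*u)
C = -458/17 (C = -9 + (-52 + (-1/(-17) - 2*(-17))) = -9 + (-52 + (-1*(-1/17) + 34)) = -9 + (-52 + (1/17 + 34)) = -9 + (-52 + 579/17) = -9 - 305/17 = -458/17 ≈ -26.941)
1/(C - 747) = 1/(-458/17 - 747) = 1/(-13157/17) = -17/13157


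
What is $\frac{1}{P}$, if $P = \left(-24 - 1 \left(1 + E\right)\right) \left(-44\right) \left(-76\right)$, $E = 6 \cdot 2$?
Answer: $- \frac{1}{123728} \approx -8.0823 \cdot 10^{-6}$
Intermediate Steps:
$E = 12$
$P = -123728$ ($P = \left(-24 - 1 \left(1 + 12\right)\right) \left(-44\right) \left(-76\right) = \left(-24 - 1 \cdot 13\right) \left(-44\right) \left(-76\right) = \left(-24 - 13\right) \left(-44\right) \left(-76\right) = \left(-37\right) \left(-44\right) \left(-76\right) = 1628 \left(-76\right) = -123728$)
$\frac{1}{P} = \frac{1}{-123728} = - \frac{1}{123728}$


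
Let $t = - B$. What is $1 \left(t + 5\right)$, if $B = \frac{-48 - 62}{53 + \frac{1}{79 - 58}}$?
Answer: $\frac{3940}{557} \approx 7.0736$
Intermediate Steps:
$B = - \frac{1155}{557}$ ($B = - \frac{110}{53 + \frac{1}{21}} = - \frac{110}{\frac{1114}{21}} = \left(-110\right) \frac{21}{1114} = - \frac{1155}{557} \approx -2.0736$)
$t = \frac{1155}{557}$ ($t = \left(-1\right) \left(- \frac{1155}{557}\right) = \frac{1155}{557} \approx 2.0736$)
$1 \left(t + 5\right) = 1 \left(\frac{1155}{557} + 5\right) = 1 \cdot \frac{3940}{557} = \frac{3940}{557}$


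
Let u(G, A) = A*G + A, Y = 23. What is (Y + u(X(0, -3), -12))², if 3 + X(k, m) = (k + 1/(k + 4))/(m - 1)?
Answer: 36481/16 ≈ 2280.1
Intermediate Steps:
X(k, m) = -3 + (k + 1/(4 + k))/(-1 + m) (X(k, m) = -3 + (k + 1/(k + 4))/(m - 1) = -3 + (k + 1/(4 + k))/(-1 + m))
u(G, A) = A + A*G
(Y + u(X(0, -3), -12))² = (23 - 12*(1 + (13 + 0² - 12*(-3) + 7*0 - 3*0*(-3))/(-4 - 1*0 + 4*(-3) + 0*(-3))))² = (23 - 12*(1 + (13 + 0 + 36 + 0 + 0)/(-4 + 0 - 12 + 0)))² = (23 - 12*(1 + 49/(-16)))² = (23 - 12*(1 - 1/16*49))² = (23 - 12*(1 - 49/16))² = (23 - 12*(-33/16))² = (23 + 99/4)² = (191/4)² = 36481/16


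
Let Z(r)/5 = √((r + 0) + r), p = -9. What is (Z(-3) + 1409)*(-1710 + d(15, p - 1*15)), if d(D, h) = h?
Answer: -2443206 - 8670*I*√6 ≈ -2.4432e+6 - 21237.0*I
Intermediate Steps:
Z(r) = 5*√2*√r (Z(r) = 5*√((r + 0) + r) = 5*√(r + r) = 5*√(2*r) = 5*(√2*√r) = 5*√2*√r)
(Z(-3) + 1409)*(-1710 + d(15, p - 1*15)) = (5*√2*√(-3) + 1409)*(-1710 + (-9 - 1*15)) = (5*√2*(I*√3) + 1409)*(-1710 + (-9 - 15)) = (5*I*√6 + 1409)*(-1710 - 24) = (1409 + 5*I*√6)*(-1734) = -2443206 - 8670*I*√6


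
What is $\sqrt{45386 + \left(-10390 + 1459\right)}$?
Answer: $\sqrt{36455} \approx 190.93$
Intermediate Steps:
$\sqrt{45386 + \left(-10390 + 1459\right)} = \sqrt{45386 - 8931} = \sqrt{36455}$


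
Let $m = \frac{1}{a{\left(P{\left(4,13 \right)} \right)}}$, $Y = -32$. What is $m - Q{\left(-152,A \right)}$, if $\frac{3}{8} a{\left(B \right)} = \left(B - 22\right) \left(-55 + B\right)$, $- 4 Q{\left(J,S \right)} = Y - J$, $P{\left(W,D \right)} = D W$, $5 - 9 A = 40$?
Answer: $\frac{7199}{240} \approx 29.996$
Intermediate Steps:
$A = - \frac{35}{9}$ ($A = \frac{5}{9} - \frac{40}{9} = - \frac{35}{9} \approx -3.8889$)
$Q{\left(J,S \right)} = 8 + \frac{J}{4}$ ($Q{\left(J,S \right)} = - \frac{-32 - J}{4} = 8 + \frac{J}{4}$)
$a{\left(B \right)} = \frac{8 \left(-55 + B\right) \left(-22 + B\right)}{3}$ ($a{\left(B \right)} = \frac{8 \left(B - 22\right) \left(-55 + B\right)}{3} = \frac{8 \left(-22 + B\right) \left(-55 + B\right)}{3} = \frac{8 \left(-55 + B\right) \left(-22 + B\right)}{3}$)
$m = - \frac{1}{240}$ ($m = \frac{1}{\frac{9680}{3} - \frac{616 \cdot 13 \cdot 4}{3} + \frac{8 \left(13 \cdot 4\right)^{2}}{3}} = \frac{1}{\frac{9680}{3} - \frac{32032}{3} + \frac{8 \cdot 52^{2}}{3}} = \frac{1}{\frac{9680}{3} - \frac{32032}{3} + \frac{8}{3} \cdot 2704} = \frac{1}{\frac{9680}{3} - \frac{32032}{3} + \frac{21632}{3}} = \frac{1}{-240} = - \frac{1}{240} \approx -0.0041667$)
$m - Q{\left(-152,A \right)} = - \frac{1}{240} - \left(8 + \frac{1}{4} \left(-152\right)\right) = - \frac{1}{240} - \left(8 - 38\right) = - \frac{1}{240} - -30 = - \frac{1}{240} + 30 = \frac{7199}{240}$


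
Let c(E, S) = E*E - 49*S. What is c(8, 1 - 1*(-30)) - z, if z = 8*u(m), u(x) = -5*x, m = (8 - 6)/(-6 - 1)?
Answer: -10265/7 ≈ -1466.4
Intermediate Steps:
m = -2/7 (m = 2/(-7) = 2*(-1/7) = -2/7 ≈ -0.28571)
c(E, S) = E**2 - 49*S
z = 80/7 (z = 8*(-5*(-2/7)) = 8*(10/7) = 80/7 ≈ 11.429)
c(8, 1 - 1*(-30)) - z = (8**2 - 49*(1 - 1*(-30))) - 1*80/7 = (64 - 49*(1 + 30)) - 80/7 = (64 - 49*31) - 80/7 = (64 - 1519) - 80/7 = -1455 - 80/7 = -10265/7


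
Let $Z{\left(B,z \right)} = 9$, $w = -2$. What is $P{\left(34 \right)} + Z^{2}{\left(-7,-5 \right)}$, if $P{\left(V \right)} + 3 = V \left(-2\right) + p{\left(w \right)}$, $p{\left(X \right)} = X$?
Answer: $8$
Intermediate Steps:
$P{\left(V \right)} = -5 - 2 V$ ($P{\left(V \right)} = -3 + \left(V \left(-2\right) - 2\right) = -3 - \left(2 + 2 V\right) = -5 - 2 V$)
$P{\left(34 \right)} + Z^{2}{\left(-7,-5 \right)} = \left(-5 - 68\right) + 9^{2} = \left(-5 - 68\right) + 81 = -73 + 81 = 8$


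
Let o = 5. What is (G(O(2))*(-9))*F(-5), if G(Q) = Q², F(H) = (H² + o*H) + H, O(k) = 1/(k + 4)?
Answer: 5/4 ≈ 1.2500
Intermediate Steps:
O(k) = 1/(4 + k)
F(H) = H² + 6*H (F(H) = (H² + 5*H) + H = H² + 6*H)
(G(O(2))*(-9))*F(-5) = ((1/(4 + 2))²*(-9))*(-5*(6 - 5)) = ((1/6)²*(-9))*(-5*1) = ((⅙)²*(-9))*(-5) = ((1/36)*(-9))*(-5) = -¼*(-5) = 5/4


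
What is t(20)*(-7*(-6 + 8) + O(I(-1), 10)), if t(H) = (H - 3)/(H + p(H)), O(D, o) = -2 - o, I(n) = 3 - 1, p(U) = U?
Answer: -221/20 ≈ -11.050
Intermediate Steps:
I(n) = 2
t(H) = (-3 + H)/(2*H) (t(H) = (H - 3)/(H + H) = (-3 + H)/((2*H)) = (-3 + H)*(1/(2*H)) = (-3 + H)/(2*H))
t(20)*(-7*(-6 + 8) + O(I(-1), 10)) = ((½)*(-3 + 20)/20)*(-7*(-6 + 8) + (-2 - 1*10)) = ((½)*(1/20)*17)*(-7*2 + (-2 - 10)) = 17*(-14 - 12)/40 = (17/40)*(-26) = -221/20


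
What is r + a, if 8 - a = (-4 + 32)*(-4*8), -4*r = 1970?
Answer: 823/2 ≈ 411.50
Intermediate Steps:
r = -985/2 (r = -¼*1970 = -985/2 ≈ -492.50)
a = 904 (a = 8 - (-4 + 32)*(-4*8) = 8 - 28*(-32) = 8 - 1*(-896) = 8 + 896 = 904)
r + a = -985/2 + 904 = 823/2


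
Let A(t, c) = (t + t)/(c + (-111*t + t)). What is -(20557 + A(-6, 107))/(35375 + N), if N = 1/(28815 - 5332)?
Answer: -370261321981/637155433642 ≈ -0.58112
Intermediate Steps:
N = 1/23483 ≈ 4.2584e-5
A(t, c) = 2*t/(c - 110*t) (A(t, c) = (2*t)/(c - 110*t) = 2*t/(c - 110*t))
-(20557 + A(-6, 107))/(35375 + N) = -(20557 + 2*(-6)/(107 - 110*(-6)))/(35375 + 1/23483) = -(20557 + 2*(-6)/(107 + 660))/830711126/23483 = -(20557 + 2*(-6)/767)*23483/830711126 = -(20557 + 2*(-6)*(1/767))*23483/830711126 = -(20557 - 12/767)*23483/830711126 = -15767207*23483/(767*830711126) = -1*370261321981/637155433642 = -370261321981/637155433642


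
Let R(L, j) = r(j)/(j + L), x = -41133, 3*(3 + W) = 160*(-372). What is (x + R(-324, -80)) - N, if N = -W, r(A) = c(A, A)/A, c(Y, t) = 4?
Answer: -492686079/8080 ≈ -60976.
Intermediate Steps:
W = -19843 (W = -3 + (160*(-372))/3 = -3 + (⅓)*(-59520) = -3 - 19840 = -19843)
r(A) = 4/A
R(L, j) = 4/(j*(L + j)) (R(L, j) = (4/j)/(j + L) = (4/j)/(L + j) = 4/(j*(L + j)))
N = 19843 (N = -1*(-19843) = 19843)
(x + R(-324, -80)) - N = (-41133 + 4/(-80*(-324 - 80))) - 1*19843 = (-41133 + 4*(-1/80)/(-404)) - 19843 = (-41133 + 4*(-1/80)*(-1/404)) - 19843 = (-41133 + 1/8080) - 19843 = -332354639/8080 - 19843 = -492686079/8080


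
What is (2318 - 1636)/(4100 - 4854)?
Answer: -341/377 ≈ -0.90451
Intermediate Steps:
(2318 - 1636)/(4100 - 4854) = 682/(-754) = 682*(-1/754) = -341/377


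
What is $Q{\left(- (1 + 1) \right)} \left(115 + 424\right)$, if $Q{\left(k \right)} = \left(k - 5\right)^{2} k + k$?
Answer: $-53900$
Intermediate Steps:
$Q{\left(k \right)} = k + k \left(-5 + k\right)^{2}$ ($Q{\left(k \right)} = \left(-5 + k\right)^{2} k + k = k \left(-5 + k\right)^{2} + k = k + k \left(-5 + k\right)^{2}$)
$Q{\left(- (1 + 1) \right)} \left(115 + 424\right) = - (1 + 1) \left(1 + \left(-5 - \left(1 + 1\right)\right)^{2}\right) \left(115 + 424\right) = \left(-1\right) 2 \left(1 + \left(-5 - 2\right)^{2}\right) 539 = - 2 \left(1 + \left(-5 - 2\right)^{2}\right) 539 = - 2 \left(1 + \left(-7\right)^{2}\right) 539 = - 2 \left(1 + 49\right) 539 = \left(-2\right) 50 \cdot 539 = \left(-100\right) 539 = -53900$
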